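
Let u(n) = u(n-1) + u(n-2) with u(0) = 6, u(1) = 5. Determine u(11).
Computing the sequence terms:
6, 5, 11, 16, 27, 43, 70, 113, 183, 296, 479, 775

775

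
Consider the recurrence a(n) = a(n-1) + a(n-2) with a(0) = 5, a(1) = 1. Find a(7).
Computing the sequence terms:
5, 1, 6, 7, 13, 20, 33, 53

53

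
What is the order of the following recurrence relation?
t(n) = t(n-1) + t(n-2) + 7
The order is the largest lag k for which t(n-k) appears. Here the deepest term is t(n-2) (the 7 term is non-homogeneous and does not affect the order), so the order is 2.

Order 2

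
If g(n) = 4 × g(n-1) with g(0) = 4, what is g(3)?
Computing step by step:
g(0) = 4
g(1) = 4 × 4 = 16
g(2) = 4 × 16 = 64
g(3) = 4 × 64 = 256

256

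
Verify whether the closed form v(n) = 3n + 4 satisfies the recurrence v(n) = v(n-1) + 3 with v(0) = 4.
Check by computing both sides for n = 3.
From the recurrence with v(0) = 4:
  v(0) = 4, v(1) = 7, v(2) = 10, v(3) = 13
  so the recurrence gives v(3) = 13.
From the proposed closed form v(n) = 3n + 4:
  v(3) = 13.
Both sides give 13 at n = 3, and the initial condition(s) match, so the closed form is consistent.

Yes, the closed form is correct.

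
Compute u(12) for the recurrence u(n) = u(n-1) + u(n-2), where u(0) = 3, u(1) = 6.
Computing the sequence terms:
3, 6, 9, 15, 24, 39, 63, 102, 165, 267, 432, 699, 1131

1131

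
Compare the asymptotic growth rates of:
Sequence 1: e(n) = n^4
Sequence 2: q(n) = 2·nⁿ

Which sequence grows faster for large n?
Comparing growth rates:
Growth-rate hierarchy: log n ≺ any polynomial ≺ any exponential cⁿ (c>1) ≺ n! ≺ nⁿ.
super-exponential nⁿ dominates polynomial degree 4 asymptotically.

q(n) grows faster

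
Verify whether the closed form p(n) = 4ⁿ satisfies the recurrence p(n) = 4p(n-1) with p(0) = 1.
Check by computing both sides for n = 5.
From the recurrence with p(0) = 1:
  p(0) = 1, p(1) = 4, p(2) = 16, p(3) = 64, p(4) = 256, p(5) = 1024
  so the recurrence gives p(5) = 1024.
From the proposed closed form p(n) = 4ⁿ:
  p(5) = 1024.
Both sides give 1024 at n = 5, and the initial condition(s) match, so the closed form is consistent.

Yes, the closed form is correct.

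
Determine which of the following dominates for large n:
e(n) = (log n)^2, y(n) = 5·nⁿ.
Comparing growth rates:
Growth-rate hierarchy: log n ≺ any polynomial ≺ any exponential cⁿ (c>1) ≺ n! ≺ nⁿ.
super-exponential nⁿ dominates polylogarithmic (log n)^2 asymptotically.

y(n) grows faster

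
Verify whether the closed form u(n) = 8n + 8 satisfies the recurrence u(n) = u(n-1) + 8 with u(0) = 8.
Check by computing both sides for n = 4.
From the recurrence with u(0) = 8:
  u(0) = 8, u(1) = 16, u(2) = 24, u(3) = 32, u(4) = 40
  so the recurrence gives u(4) = 40.
From the proposed closed form u(n) = 8n + 8:
  u(4) = 40.
Both sides give 40 at n = 4, and the initial condition(s) match, so the closed form is consistent.

Yes, the closed form is correct.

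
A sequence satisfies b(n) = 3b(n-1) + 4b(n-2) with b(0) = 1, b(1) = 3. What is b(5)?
Computing the sequence terms:
1, 3, 13, 51, 205, 819

819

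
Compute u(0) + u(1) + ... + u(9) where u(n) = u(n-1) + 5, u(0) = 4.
Computing the sequence terms: 4, 9, 14, 19, 24, 29, 34, 39, 44, 49
Adding these values together:

265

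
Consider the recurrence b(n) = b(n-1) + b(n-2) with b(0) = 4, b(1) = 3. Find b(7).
Computing the sequence terms:
4, 3, 7, 10, 17, 27, 44, 71

71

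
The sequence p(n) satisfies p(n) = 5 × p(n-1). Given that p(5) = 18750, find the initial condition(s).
In general p(n) = 5ⁿ · p(0). At n = 5: p(0) = p(5) / 5^5 = 18750 / 3125 = 6.

p(0) = 6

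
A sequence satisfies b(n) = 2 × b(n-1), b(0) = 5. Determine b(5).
Computing step by step:
b(0) = 5
b(1) = 2 × 5 = 10
b(2) = 2 × 10 = 20
b(3) = 2 × 20 = 40
b(4) = 2 × 40 = 80
b(5) = 2 × 80 = 160

160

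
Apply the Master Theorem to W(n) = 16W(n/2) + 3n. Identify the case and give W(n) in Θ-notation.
Master Theorem template: W(n) = a·W(n/b) + f(n).
Here: a=16, b=2, f(n)=3n
Compute log_b(a) = log_2(16) = 4.
f(n) = 3n = O(n^(4-ε)) with ε = 3. Case 1: W(n) = Θ(n^log_b(a)) = Θ(n^4).

Case 1: W(n) = Θ(n^4)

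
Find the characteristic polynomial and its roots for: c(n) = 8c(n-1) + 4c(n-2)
Substitute c(n) = rⁿ and divide through by rⁿ⁻²: r² - 8r - 4 = 0
Discriminant: 8² + 4·4 = 80, not a perfect square, so by the quadratic formula r = (8 ± √80)/2.
General solution: c(n) = A·r₁ⁿ + B·r₂ⁿ where r₁,r₂ = (8 ± √80)/2

Characteristic: r² - 8r - 4 = 0, Roots: r = (8 ± √80)/2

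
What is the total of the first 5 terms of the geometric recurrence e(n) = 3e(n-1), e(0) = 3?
Computing the sequence terms: 3, 9, 27, 81, 243
Adding these values together:

363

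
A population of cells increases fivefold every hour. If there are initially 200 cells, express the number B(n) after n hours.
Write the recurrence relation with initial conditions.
Each hour multiplies the count by 5, so the count after n hours depends only on the count after n-1 hours: B(n) = 5 × B(n-1). The starting count gives B(0) = 200.
Unrolling n times gives the closed form B(n) = 200 × 5ⁿ.

B(n) = 5 × B(n-1), B(0) = 200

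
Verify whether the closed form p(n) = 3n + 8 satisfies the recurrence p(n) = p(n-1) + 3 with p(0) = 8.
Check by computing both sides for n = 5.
From the recurrence with p(0) = 8:
  p(0) = 8, p(1) = 11, p(2) = 14, p(3) = 17, p(4) = 20, p(5) = 23
  so the recurrence gives p(5) = 23.
From the proposed closed form p(n) = 3n + 8:
  p(5) = 23.
Both sides give 23 at n = 5, and the initial condition(s) match, so the closed form is consistent.

Yes, the closed form is correct.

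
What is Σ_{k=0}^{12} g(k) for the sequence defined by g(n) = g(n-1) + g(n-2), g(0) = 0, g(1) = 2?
Computing the sequence terms: 0, 2, 2, 4, 6, 10, 16, 26, 42, 68, 110, 178, 288
Adding these values together:

752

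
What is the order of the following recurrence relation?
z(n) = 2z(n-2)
The order is the largest lag k for which z(n-k) appears. Here the deepest term is z(n-2), so the order is 2.

Order 2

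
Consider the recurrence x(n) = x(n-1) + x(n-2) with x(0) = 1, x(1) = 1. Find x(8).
Computing the sequence terms:
1, 1, 2, 3, 5, 8, 13, 21, 34

34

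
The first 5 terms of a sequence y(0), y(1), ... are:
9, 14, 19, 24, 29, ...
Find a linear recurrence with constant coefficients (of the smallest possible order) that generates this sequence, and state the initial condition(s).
Look for the lowest-order linear relation among consecutive terms.
Observation: consecutive differences are constant (= 5).
Check at n=2: 1·14 + 5 = 19. ✓

y(n) = y(n-1) + 5, y(0) = 9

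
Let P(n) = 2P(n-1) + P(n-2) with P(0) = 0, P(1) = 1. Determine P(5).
Computing the sequence terms:
0, 1, 2, 5, 12, 29

29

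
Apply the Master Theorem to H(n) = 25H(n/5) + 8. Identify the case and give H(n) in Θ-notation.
Master Theorem template: H(n) = a·H(n/b) + f(n).
Here: a=25, b=5, f(n)=8
Compute log_b(a) = log_5(25) = 2.
f(n) = 8 = O(n^(2-ε)) with ε = 2. Case 1: H(n) = Θ(n^log_b(a)) = Θ(n^2).

Case 1: H(n) = Θ(n^2)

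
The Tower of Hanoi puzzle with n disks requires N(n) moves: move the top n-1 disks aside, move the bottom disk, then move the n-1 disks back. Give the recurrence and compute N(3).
Moving n disks = move the top n-1 disks aside (N(n-1) moves) + move the largest disk (1 move) + move the n-1 disks back on top (N(n-1) moves), so N(n) = 2N(n-1) + 1, with N(1) = 1 (a single disk takes one move).
First terms: 1, 3, 7, … — each is one less than a power of 2. Indeed N(n) + 1 = 2(N(n-1) + 1) with N(1) + 1 = 2, so N(n) + 1 = 2ⁿ and N(n) = 2ⁿ - 1.
Hence N(3) = 2^3 - 1 = 8 - 1 = 7.

N(n) = 2N(n-1) + 1, N(1) = 1; N(3) = 7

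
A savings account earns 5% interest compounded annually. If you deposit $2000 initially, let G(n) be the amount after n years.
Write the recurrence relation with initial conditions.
Each year the balance grows by 5%, i.e. is multiplied by 1 + 5/100 = 1.05, so G(n) = 1.05 × G(n-1). The initial deposit gives G(0) = 2000.
Unrolling gives the closed form G(n) = 2000 × (1.05)ⁿ.

G(n) = 1.05 × G(n-1), G(0) = 2000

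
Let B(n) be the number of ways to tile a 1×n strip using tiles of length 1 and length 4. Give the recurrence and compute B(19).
Condition on the last tile: it has length 1 (leaving a 1×(n-1) strip) or length 4 (leaving a 1×(n-4) strip), so B(n) = B(n-1) + B(n-4) (order-4 linear recurrence).
For 0 ≤ i < 4 only unit tiles fit, so B(i) = 1.
Iterating the recurrence: B(4) = 2, B(5) = 3, B(6) = 4, B(7) = 5, B(8) = 7, B(9) = 10, B(10) = 14, B(11) = 19, B(12) = 26, B(13) = 36, B(14) = 50, B(15) = 69, B(16) = 95, B(17) = 131, B(18) = 181, B(19) = 250.

B(n) = B(n-1) + B(n-4), with B(i) = 1 for 0 ≤ i < 4; B(19) = 250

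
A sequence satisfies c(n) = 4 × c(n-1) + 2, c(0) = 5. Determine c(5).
Computing step by step:
c(0) = 5
c(1) = 4 × 5 + 2 = 22
c(2) = 4 × 22 + 2 = 90
c(3) = 4 × 90 + 2 = 362
c(4) = 4 × 362 + 2 = 1450
c(5) = 4 × 1450 + 2 = 5802

5802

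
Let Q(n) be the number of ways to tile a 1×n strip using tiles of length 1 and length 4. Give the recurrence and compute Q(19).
Condition on the last tile: it has length 1 (leaving a 1×(n-1) strip) or length 4 (leaving a 1×(n-4) strip), so Q(n) = Q(n-1) + Q(n-4) (order-4 linear recurrence).
For 0 ≤ i < 4 only unit tiles fit, so Q(i) = 1.
Iterating the recurrence: Q(4) = 2, Q(5) = 3, Q(6) = 4, Q(7) = 5, Q(8) = 7, Q(9) = 10, Q(10) = 14, Q(11) = 19, Q(12) = 26, Q(13) = 36, Q(14) = 50, Q(15) = 69, Q(16) = 95, Q(17) = 131, Q(18) = 181, Q(19) = 250.

Q(n) = Q(n-1) + Q(n-4), with Q(i) = 1 for 0 ≤ i < 4; Q(19) = 250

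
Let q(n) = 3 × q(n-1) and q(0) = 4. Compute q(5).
Computing step by step:
q(0) = 4
q(1) = 3 × 4 = 12
q(2) = 3 × 12 = 36
q(3) = 3 × 36 = 108
q(4) = 3 × 108 = 324
q(5) = 3 × 324 = 972

972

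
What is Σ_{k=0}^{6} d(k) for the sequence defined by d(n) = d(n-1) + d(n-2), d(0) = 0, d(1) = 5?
Computing the sequence terms: 0, 5, 5, 10, 15, 25, 40
Adding these values together:

100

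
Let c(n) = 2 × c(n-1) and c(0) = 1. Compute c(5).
Computing step by step:
c(0) = 1
c(1) = 2 × 1 = 2
c(2) = 2 × 2 = 4
c(3) = 2 × 4 = 8
c(4) = 2 × 8 = 16
c(5) = 2 × 16 = 32

32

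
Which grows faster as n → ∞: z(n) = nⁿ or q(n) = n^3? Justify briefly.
Comparing growth rates:
Growth-rate hierarchy: log n ≺ any polynomial ≺ any exponential cⁿ (c>1) ≺ n! ≺ nⁿ.
super-exponential nⁿ dominates polynomial degree 3 asymptotically.

z(n) grows faster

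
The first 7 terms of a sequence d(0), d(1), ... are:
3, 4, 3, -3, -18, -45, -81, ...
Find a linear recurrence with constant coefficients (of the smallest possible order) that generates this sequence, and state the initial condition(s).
Look for the lowest-order linear relation among consecutive terms.
Observation: d(n) - 3·d(n-1) - (-3)·d(n-2) = 0 holds for the shown terms, and no order-1 relation d(n) = α·d(n-1) + β fits.
Check at n=3: 3·3 + (-3)·4 = -3. ✓

d(n) = 3d(n-1) - 3d(n-2), d(0) = 3, d(1) = 4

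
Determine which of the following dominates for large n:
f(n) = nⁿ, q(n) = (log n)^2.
Comparing growth rates:
Growth-rate hierarchy: log n ≺ any polynomial ≺ any exponential cⁿ (c>1) ≺ n! ≺ nⁿ.
super-exponential nⁿ dominates polylogarithmic (log n)^2 asymptotically.

f(n) grows faster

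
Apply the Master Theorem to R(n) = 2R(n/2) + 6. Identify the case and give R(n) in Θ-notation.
Master Theorem template: R(n) = a·R(n/b) + f(n).
Here: a=2, b=2, f(n)=6
Compute log_b(a) = log_2(2) = 1.
f(n) = 6 = O(n^(1-ε)) with ε = 1. Case 1: R(n) = Θ(n^log_b(a)) = Θ(n).

Case 1: R(n) = Θ(n)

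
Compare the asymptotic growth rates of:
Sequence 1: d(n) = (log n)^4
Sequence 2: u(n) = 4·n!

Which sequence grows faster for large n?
Comparing growth rates:
Growth-rate hierarchy: log n ≺ any polynomial ≺ any exponential cⁿ (c>1) ≺ n! ≺ nⁿ.
factorial dominates polylogarithmic (log n)^4 asymptotically.

u(n) grows faster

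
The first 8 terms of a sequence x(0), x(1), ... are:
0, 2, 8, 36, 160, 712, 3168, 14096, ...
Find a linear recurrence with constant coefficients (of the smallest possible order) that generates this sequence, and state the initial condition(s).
Look for the lowest-order linear relation among consecutive terms.
Observation: x(n) - 4·x(n-1) - (2)·x(n-2) = 0 holds for the shown terms, and no order-1 relation x(n) = α·x(n-1) + β fits.
Check at n=3: 4·8 + (2)·2 = 36. ✓

x(n) = 4x(n-1) + 2x(n-2), x(0) = 0, x(1) = 2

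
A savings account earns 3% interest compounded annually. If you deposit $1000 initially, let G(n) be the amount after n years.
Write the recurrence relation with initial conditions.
Each year the balance grows by 3%, i.e. is multiplied by 1 + 3/100 = 1.03, so G(n) = 1.03 × G(n-1). The initial deposit gives G(0) = 1000.
Unrolling gives the closed form G(n) = 1000 × (1.03)ⁿ.

G(n) = 1.03 × G(n-1), G(0) = 1000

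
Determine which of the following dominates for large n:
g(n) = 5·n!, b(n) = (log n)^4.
Comparing growth rates:
Growth-rate hierarchy: log n ≺ any polynomial ≺ any exponential cⁿ (c>1) ≺ n! ≺ nⁿ.
factorial dominates polylogarithmic (log n)^4 asymptotically.

g(n) grows faster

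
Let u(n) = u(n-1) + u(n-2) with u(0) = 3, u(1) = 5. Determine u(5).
Computing the sequence terms:
3, 5, 8, 13, 21, 34

34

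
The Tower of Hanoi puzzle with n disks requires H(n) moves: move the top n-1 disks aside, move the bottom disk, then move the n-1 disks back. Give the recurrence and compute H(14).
Moving n disks = move the top n-1 disks aside (H(n-1) moves) + move the largest disk (1 move) + move the n-1 disks back on top (H(n-1) moves), so H(n) = 2H(n-1) + 1, with H(1) = 1 (a single disk takes one move).
First terms: 1, 3, 7, 15, 31, 63, … — each is one less than a power of 2. Indeed H(n) + 1 = 2(H(n-1) + 1) with H(1) + 1 = 2, so H(n) + 1 = 2ⁿ and H(n) = 2ⁿ - 1.
Hence H(14) = 2^14 - 1 = 16384 - 1 = 16383.

H(n) = 2H(n-1) + 1, H(1) = 1; H(14) = 16383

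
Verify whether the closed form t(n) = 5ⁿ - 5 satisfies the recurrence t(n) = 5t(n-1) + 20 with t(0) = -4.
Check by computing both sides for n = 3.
From the recurrence with t(0) = -4:
  t(0) = -4, t(1) = 0, t(2) = 20, t(3) = 120
  so the recurrence gives t(3) = 120.
From the proposed closed form t(n) = 5ⁿ - 5:
  t(3) = 120.
Both sides give 120 at n = 3, and the initial condition(s) match, so the closed form is consistent.

Yes, the closed form is correct.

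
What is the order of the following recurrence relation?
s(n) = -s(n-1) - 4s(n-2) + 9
The order is the largest lag k for which s(n-k) appears. Here the deepest term is s(n-2) (the 9 term is non-homogeneous and does not affect the order), so the order is 2.

Order 2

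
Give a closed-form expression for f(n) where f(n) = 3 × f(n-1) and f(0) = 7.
Recurrence: f(n) = 3 × f(n-1), initial: f(0) = 7.
Each term is 3 times the previous, so this is geometric with ratio 3. After n steps: f(n) = f(0)·3ⁿ = 7·3ⁿ.

f(n) = 7·3ⁿ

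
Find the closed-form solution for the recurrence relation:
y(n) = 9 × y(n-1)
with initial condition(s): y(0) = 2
Recurrence: y(n) = 9 × y(n-1), initial: y(0) = 2.
Each term is 9 times the previous, so this is geometric with ratio 9. After n steps: y(n) = y(0)·9ⁿ = 2·9ⁿ.

y(n) = 2·9ⁿ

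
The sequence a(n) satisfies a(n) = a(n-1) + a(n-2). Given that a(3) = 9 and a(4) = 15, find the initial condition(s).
Work backwards using a(k) = a(k+2) - a(k+1):
a(2) = a(4) - a(3) = 15 - 9 = 6
a(1) = a(3) - a(2) = 9 - 6 = 3
a(0) = a(2) - a(1) = 6 - 3 = 3

a(0) = 3, a(1) = 3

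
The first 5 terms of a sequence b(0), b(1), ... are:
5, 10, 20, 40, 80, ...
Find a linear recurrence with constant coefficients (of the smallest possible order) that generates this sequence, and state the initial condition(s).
Look for the lowest-order linear relation among consecutive terms.
Observation: each term is 2× the previous.
Check at n=2: 2·10 = 20. ✓

b(n) = 2 × b(n-1), b(0) = 5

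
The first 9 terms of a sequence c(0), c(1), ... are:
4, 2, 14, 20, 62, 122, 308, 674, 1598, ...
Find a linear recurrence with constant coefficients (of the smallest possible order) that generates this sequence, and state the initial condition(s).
Look for the lowest-order linear relation among consecutive terms.
Observation: c(n) - 1·c(n-1) - (3)·c(n-2) = 0 holds for the shown terms, and no order-1 relation c(n) = α·c(n-1) + β fits.
Check at n=3: 1·14 + (3)·2 = 20. ✓

c(n) = c(n-1) + 3c(n-2), c(0) = 4, c(1) = 2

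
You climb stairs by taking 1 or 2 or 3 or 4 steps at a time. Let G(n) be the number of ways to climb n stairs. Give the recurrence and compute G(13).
Condition on the size of the last step (1 to 4): before it there were n-1, …, n-4 stairs climbed, and these cases are disjoint, so G(n) = G(n-1) + G(n-2) + G(n-3) + G(n-4) (order-4 linear recurrence).
Initial conditions by direct count (compositions of i into parts ≤ 4): G(1) = 1; G(2) = 2; G(3) = 4; G(4) = 8.
Iterating the recurrence: G(5) = 15, G(6) = 29, G(7) = 56, G(8) = 108, G(9) = 208, G(10) = 401, G(11) = 773, G(12) = 1490, G(13) = 2872.

G(n) = G(n-1) + G(n-2) + G(n-3) + G(n-4), G(1) = 1, G(2) = 2, G(3) = 4, G(4) = 8; G(13) = 2872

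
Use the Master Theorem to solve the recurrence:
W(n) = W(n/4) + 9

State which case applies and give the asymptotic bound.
Master Theorem template: W(n) = a·W(n/b) + f(n).
Here: a=1, b=4, f(n)=9
Compute log_b(a) = log_4(1) = 0.
f(n) = 9 = Θ(1). Case 2: W(n) = Θ(log n).

Case 2: W(n) = Θ(log n)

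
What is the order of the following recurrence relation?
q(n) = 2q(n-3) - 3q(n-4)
The order is the largest lag k for which q(n-k) appears. Here the deepest term is q(n-4), so the order is 4.

Order 4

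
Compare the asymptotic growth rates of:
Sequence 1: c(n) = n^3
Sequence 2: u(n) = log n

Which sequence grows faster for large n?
Comparing growth rates:
Growth-rate hierarchy: log n ≺ any polynomial ≺ any exponential cⁿ (c>1) ≺ n! ≺ nⁿ.
polynomial degree 3 dominates logarithmic asymptotically.

c(n) grows faster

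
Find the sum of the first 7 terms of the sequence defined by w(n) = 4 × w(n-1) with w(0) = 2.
Computing the sequence terms: 2, 8, 32, 128, 512, 2048, 8192
Adding these values together:

10922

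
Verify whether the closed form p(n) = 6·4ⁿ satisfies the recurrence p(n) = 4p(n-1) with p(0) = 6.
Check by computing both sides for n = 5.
From the recurrence with p(0) = 6:
  p(0) = 6, p(1) = 24, p(2) = 96, p(3) = 384, p(4) = 1536, p(5) = 6144
  so the recurrence gives p(5) = 6144.
From the proposed closed form p(n) = 6·4ⁿ:
  p(5) = 6144.
Both sides give 6144 at n = 5, and the initial condition(s) match, so the closed form is consistent.

Yes, the closed form is correct.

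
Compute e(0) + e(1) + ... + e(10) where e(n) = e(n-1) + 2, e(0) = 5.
Computing the sequence terms: 5, 7, 9, 11, 13, 15, 17, 19, 21, 23, 25
Adding these values together:

165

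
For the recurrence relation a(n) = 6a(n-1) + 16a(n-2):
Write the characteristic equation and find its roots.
Substitute a(n) = rⁿ and divide through by rⁿ⁻²: r² - 6r - 16 = 0
Factor: (r + 2)(r - 8) = 0, so r = -2, 8.
General solution: a(n) = A·(-2)ⁿ + B·8ⁿ

Characteristic: r² - 6r - 16 = 0, Roots: r = -2, 8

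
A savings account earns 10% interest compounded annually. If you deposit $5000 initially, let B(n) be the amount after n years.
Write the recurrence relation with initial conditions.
Each year the balance grows by 10%, i.e. is multiplied by 1 + 10/100 = 1.1, so B(n) = 1.1 × B(n-1). The initial deposit gives B(0) = 5000.
Unrolling gives the closed form B(n) = 5000 × (1.1)ⁿ.

B(n) = 1.1 × B(n-1), B(0) = 5000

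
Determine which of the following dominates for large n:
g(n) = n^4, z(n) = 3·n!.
Comparing growth rates:
Growth-rate hierarchy: log n ≺ any polynomial ≺ any exponential cⁿ (c>1) ≺ n! ≺ nⁿ.
factorial dominates polynomial degree 4 asymptotically.

z(n) grows faster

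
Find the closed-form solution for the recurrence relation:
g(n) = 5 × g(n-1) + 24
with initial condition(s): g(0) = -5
Recurrence: g(n) = 5 × g(n-1) + 24, initial: g(0) = -5.
Try g(n) = A·5ⁿ + C. Substituting: A·5ⁿ + C = 5(A·5ⁿ⁻¹ + C) + 24 = A·5ⁿ + 5C + 24, so C = 5C + 24, giving C = -6. Then g(0) = A - 6 = -5 gives A = 1.

g(n) = 5ⁿ - 6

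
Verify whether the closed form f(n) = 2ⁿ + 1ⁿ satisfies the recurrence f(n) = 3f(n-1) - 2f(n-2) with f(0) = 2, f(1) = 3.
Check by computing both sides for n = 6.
From the recurrence with f(0) = 2, f(1) = 3:
  f(0) = 2, f(1) = 3, f(2) = 5, f(3) = 9, f(4) = 17, f(5) = 33, f(6) = 65
  so the recurrence gives f(6) = 65.
From the proposed closed form f(n) = 2ⁿ + 1ⁿ:
  f(6) = 65.
Both sides give 65 at n = 6, and the initial condition(s) match, so the closed form is consistent.

Yes, the closed form is correct.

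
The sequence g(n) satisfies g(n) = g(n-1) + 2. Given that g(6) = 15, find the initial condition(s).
g(6) = g(0) + 6·2, so g(0) = 15 - 12 = 3.

g(0) = 3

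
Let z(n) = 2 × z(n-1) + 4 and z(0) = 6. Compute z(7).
Computing step by step:
z(0) = 6
z(1) = 2 × 6 + 4 = 16
z(2) = 2 × 16 + 4 = 36
z(3) = 2 × 36 + 4 = 76
z(4) = 2 × 76 + 4 = 156
z(5) = 2 × 156 + 4 = 316
z(6) = 2 × 316 + 4 = 636
z(7) = 2 × 636 + 4 = 1276

1276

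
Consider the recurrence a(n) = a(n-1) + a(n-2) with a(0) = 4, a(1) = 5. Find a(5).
Computing the sequence terms:
4, 5, 9, 14, 23, 37

37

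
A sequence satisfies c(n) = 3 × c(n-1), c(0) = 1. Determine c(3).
Computing step by step:
c(0) = 1
c(1) = 3 × 1 = 3
c(2) = 3 × 3 = 9
c(3) = 3 × 9 = 27

27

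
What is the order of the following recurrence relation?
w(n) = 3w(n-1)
The order is the largest lag k for which w(n-k) appears. Here the deepest term is w(n-1), so the order is 1.

Order 1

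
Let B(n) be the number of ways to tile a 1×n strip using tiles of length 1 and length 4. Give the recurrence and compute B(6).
Condition on the last tile: it has length 1 (leaving a 1×(n-1) strip) or length 4 (leaving a 1×(n-4) strip), so B(n) = B(n-1) + B(n-4) (order-4 linear recurrence).
For 0 ≤ i < 4 only unit tiles fit, so B(i) = 1.
Iterating the recurrence: B(4) = 2, B(5) = 3, B(6) = 4.

B(n) = B(n-1) + B(n-4), with B(i) = 1 for 0 ≤ i < 4; B(6) = 4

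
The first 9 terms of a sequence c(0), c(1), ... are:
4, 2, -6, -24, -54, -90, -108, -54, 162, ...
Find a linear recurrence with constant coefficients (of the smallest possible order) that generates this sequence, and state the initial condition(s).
Look for the lowest-order linear relation among consecutive terms.
Observation: c(n) - 3·c(n-1) - (-3)·c(n-2) = 0 holds for the shown terms, and no order-1 relation c(n) = α·c(n-1) + β fits.
Check at n=3: 3·-6 + (-3)·2 = -24. ✓

c(n) = 3c(n-1) - 3c(n-2), c(0) = 4, c(1) = 2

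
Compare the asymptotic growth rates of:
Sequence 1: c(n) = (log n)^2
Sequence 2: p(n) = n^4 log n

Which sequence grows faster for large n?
Comparing growth rates:
Growth-rate hierarchy: log n ≺ any polynomial ≺ any exponential cⁿ (c>1) ≺ n! ≺ nⁿ.
polynomial degree 4 (with log factor) dominates polylogarithmic (log n)^2 asymptotically.

p(n) grows faster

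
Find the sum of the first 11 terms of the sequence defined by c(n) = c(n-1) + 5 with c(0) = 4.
Computing the sequence terms: 4, 9, 14, 19, 24, 29, 34, 39, 44, 49, 54
Adding these values together:

319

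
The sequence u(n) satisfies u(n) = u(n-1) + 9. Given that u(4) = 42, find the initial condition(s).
u(4) = u(0) + 4·9, so u(0) = 42 - 36 = 6.

u(0) = 6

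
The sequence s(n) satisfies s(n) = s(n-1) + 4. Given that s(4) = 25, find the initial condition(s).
s(4) = s(0) + 4·4, so s(0) = 25 - 16 = 9.

s(0) = 9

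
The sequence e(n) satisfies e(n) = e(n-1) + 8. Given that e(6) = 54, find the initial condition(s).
e(6) = e(0) + 6·8, so e(0) = 54 - 48 = 6.

e(0) = 6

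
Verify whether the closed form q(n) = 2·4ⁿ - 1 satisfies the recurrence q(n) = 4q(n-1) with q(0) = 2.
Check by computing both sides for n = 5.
From the recurrence with q(0) = 2:
  q(0) = 2, q(1) = 8, q(2) = 32, q(3) = 128, q(4) = 512, q(5) = 2048
  so the recurrence gives q(5) = 2048.
From the proposed closed form q(n) = 2·4ⁿ - 1:
  q(5) = 2047.
The recurrence gives 2048 but the closed form gives 2047, so the closed form does not satisfy the recurrence.

No, the closed form is incorrect.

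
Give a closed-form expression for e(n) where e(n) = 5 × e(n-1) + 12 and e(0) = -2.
Recurrence: e(n) = 5 × e(n-1) + 12, initial: e(0) = -2.
Try e(n) = A·5ⁿ + C. Substituting: A·5ⁿ + C = 5(A·5ⁿ⁻¹ + C) + 12 = A·5ⁿ + 5C + 12, so C = 5C + 12, giving C = -3. Then e(0) = A - 3 = -2 gives A = 1.

e(n) = 5ⁿ - 3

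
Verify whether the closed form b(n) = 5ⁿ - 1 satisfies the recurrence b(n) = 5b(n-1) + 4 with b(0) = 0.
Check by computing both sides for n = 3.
From the recurrence with b(0) = 0:
  b(0) = 0, b(1) = 4, b(2) = 24, b(3) = 124
  so the recurrence gives b(3) = 124.
From the proposed closed form b(n) = 5ⁿ - 1:
  b(3) = 124.
Both sides give 124 at n = 3, and the initial condition(s) match, so the closed form is consistent.

Yes, the closed form is correct.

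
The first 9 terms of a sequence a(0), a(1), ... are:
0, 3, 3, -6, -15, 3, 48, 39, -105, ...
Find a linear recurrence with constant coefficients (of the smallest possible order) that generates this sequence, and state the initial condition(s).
Look for the lowest-order linear relation among consecutive terms.
Observation: a(n) - 1·a(n-1) - (-3)·a(n-2) = 0 holds for the shown terms, and no order-1 relation a(n) = α·a(n-1) + β fits.
Check at n=3: 1·3 + (-3)·3 = -6. ✓

a(n) = a(n-1) - 3a(n-2), a(0) = 0, a(1) = 3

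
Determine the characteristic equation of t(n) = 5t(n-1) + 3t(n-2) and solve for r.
Substitute t(n) = rⁿ and divide through by rⁿ⁻²: r² - 5r - 3 = 0
Discriminant: 5² + 4·3 = 37, not a perfect square, so by the quadratic formula r = (5 ± √37)/2.
General solution: t(n) = A·r₁ⁿ + B·r₂ⁿ where r₁,r₂ = (5 ± √37)/2

Characteristic: r² - 5r - 3 = 0, Roots: r = (5 ± √37)/2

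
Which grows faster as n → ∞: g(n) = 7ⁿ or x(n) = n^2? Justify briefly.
Comparing growth rates:
Growth-rate hierarchy: log n ≺ any polynomial ≺ any exponential cⁿ (c>1) ≺ n! ≺ nⁿ.
exponential base 7 dominates polynomial degree 2 asymptotically.

g(n) grows faster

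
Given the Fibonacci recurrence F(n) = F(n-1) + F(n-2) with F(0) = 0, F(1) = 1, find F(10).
Computing the sequence terms:
0, 1, 1, 2, 3, 5, 8, 13, 21, 34, 55

55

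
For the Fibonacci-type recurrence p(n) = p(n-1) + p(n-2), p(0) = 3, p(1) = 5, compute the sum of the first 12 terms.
Computing the sequence terms: 3, 5, 8, 13, 21, 34, 55, 89, 144, 233, 377, 610
Adding these values together:

1592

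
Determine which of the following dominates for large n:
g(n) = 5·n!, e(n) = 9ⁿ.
Comparing growth rates:
Growth-rate hierarchy: log n ≺ any polynomial ≺ any exponential cⁿ (c>1) ≺ n! ≺ nⁿ.
factorial dominates exponential base 9 asymptotically.

g(n) grows faster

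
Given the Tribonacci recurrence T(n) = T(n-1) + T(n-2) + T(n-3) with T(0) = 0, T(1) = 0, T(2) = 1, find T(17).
Computing the sequence terms:
0, 0, 1, 1, 2, 4, 7, 13, 24, 44, 81, 149, 274, 504, 927, 1705, 3136, 5768

5768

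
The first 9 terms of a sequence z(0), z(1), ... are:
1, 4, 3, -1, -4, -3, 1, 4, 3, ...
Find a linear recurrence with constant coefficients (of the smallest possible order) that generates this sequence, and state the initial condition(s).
Look for the lowest-order linear relation among consecutive terms.
Observation: z(n) - 1·z(n-1) - (-1)·z(n-2) = 0 holds for the shown terms, and no order-1 relation z(n) = α·z(n-1) + β fits.
Check at n=3: 1·3 + (-1)·4 = -1. ✓

z(n) = z(n-1) - z(n-2), z(0) = 1, z(1) = 4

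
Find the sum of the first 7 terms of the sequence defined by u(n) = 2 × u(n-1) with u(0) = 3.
Computing the sequence terms: 3, 6, 12, 24, 48, 96, 192
Adding these values together:

381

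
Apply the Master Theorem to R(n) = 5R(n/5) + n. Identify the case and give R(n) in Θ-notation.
Master Theorem template: R(n) = a·R(n/b) + f(n).
Here: a=5, b=5, f(n)=n
Compute log_b(a) = log_5(5) = 1.
f(n) = n = Θ(n). Case 2: R(n) = Θ(n log n).

Case 2: R(n) = Θ(n log n)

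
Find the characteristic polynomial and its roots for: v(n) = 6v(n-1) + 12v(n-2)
Substitute v(n) = rⁿ and divide through by rⁿ⁻²: r² - 6r - 12 = 0
Discriminant: 6² + 4·12 = 84, not a perfect square, so by the quadratic formula r = (6 ± √84)/2.
General solution: v(n) = A·r₁ⁿ + B·r₂ⁿ where r₁,r₂ = (6 ± √84)/2

Characteristic: r² - 6r - 12 = 0, Roots: r = (6 ± √84)/2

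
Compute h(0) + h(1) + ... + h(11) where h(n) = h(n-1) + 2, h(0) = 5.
Computing the sequence terms: 5, 7, 9, 11, 13, 15, 17, 19, 21, 23, 25, 27
Adding these values together:

192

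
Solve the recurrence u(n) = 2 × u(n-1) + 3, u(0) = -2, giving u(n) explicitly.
Recurrence: u(n) = 2 × u(n-1) + 3, initial: u(0) = -2.
Try u(n) = A·2ⁿ + C. Substituting: A·2ⁿ + C = 2(A·2ⁿ⁻¹ + C) + 3 = A·2ⁿ + 2C + 3, so C = 2C + 3, giving C = -3. Then u(0) = A - 3 = -2 gives A = 1.

u(n) = 2ⁿ - 3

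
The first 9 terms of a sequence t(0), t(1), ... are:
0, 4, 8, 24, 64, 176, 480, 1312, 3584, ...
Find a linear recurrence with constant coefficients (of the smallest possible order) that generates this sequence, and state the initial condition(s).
Look for the lowest-order linear relation among consecutive terms.
Observation: t(n) - 2·t(n-1) - (2)·t(n-2) = 0 holds for the shown terms, and no order-1 relation t(n) = α·t(n-1) + β fits.
Check at n=3: 2·8 + (2)·4 = 24. ✓

t(n) = 2t(n-1) + 2t(n-2), t(0) = 0, t(1) = 4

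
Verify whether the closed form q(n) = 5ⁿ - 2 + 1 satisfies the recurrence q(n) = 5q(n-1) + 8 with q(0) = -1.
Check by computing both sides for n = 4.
From the recurrence with q(0) = -1:
  q(0) = -1, q(1) = 3, q(2) = 23, q(3) = 123, q(4) = 623
  so the recurrence gives q(4) = 623.
From the proposed closed form q(n) = 5ⁿ - 2 + 1:
  q(4) = 624.
The recurrence gives 623 but the closed form gives 624, so the closed form does not satisfy the recurrence.

No, the closed form is incorrect.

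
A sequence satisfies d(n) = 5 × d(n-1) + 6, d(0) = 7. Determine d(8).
Computing step by step:
d(0) = 7
d(1) = 5 × 7 + 6 = 41
d(2) = 5 × 41 + 6 = 211
d(3) = 5 × 211 + 6 = 1061
d(4) = 5 × 1061 + 6 = 5311
d(5) = 5 × 5311 + 6 = 26561
d(6) = 5 × 26561 + 6 = 132811
d(7) = 5 × 132811 + 6 = 664061
d(8) = 5 × 664061 + 6 = 3320311

3320311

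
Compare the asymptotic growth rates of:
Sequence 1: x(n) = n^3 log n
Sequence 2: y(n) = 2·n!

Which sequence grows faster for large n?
Comparing growth rates:
Growth-rate hierarchy: log n ≺ any polynomial ≺ any exponential cⁿ (c>1) ≺ n! ≺ nⁿ.
factorial dominates polynomial degree 3 (with log factor) asymptotically.

y(n) grows faster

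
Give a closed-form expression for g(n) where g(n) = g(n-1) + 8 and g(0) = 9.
Recurrence: g(n) = g(n-1) + 8, initial: g(0) = 9.
Each step adds 8, so g(n) = g(0) + 8n = 8n + 9.

g(n) = 8n + 9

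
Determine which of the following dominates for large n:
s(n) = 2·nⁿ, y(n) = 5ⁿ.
Comparing growth rates:
Growth-rate hierarchy: log n ≺ any polynomial ≺ any exponential cⁿ (c>1) ≺ n! ≺ nⁿ.
super-exponential nⁿ dominates exponential base 5 asymptotically.

s(n) grows faster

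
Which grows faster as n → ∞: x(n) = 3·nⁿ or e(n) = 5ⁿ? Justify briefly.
Comparing growth rates:
Growth-rate hierarchy: log n ≺ any polynomial ≺ any exponential cⁿ (c>1) ≺ n! ≺ nⁿ.
super-exponential nⁿ dominates exponential base 5 asymptotically.

x(n) grows faster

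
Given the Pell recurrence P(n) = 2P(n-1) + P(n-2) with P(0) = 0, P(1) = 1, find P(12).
Computing the sequence terms:
0, 1, 2, 5, 12, 29, 70, 169, 408, 985, 2378, 5741, 13860

13860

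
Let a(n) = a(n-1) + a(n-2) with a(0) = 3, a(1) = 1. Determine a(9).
Computing the sequence terms:
3, 1, 4, 5, 9, 14, 23, 37, 60, 97

97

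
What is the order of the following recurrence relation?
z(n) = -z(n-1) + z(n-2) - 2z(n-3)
The order is the largest lag k for which z(n-k) appears. Here the deepest term is z(n-3), so the order is 3.

Order 3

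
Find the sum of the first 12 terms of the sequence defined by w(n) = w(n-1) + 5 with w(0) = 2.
Computing the sequence terms: 2, 7, 12, 17, 22, 27, 32, 37, 42, 47, 52, 57
Adding these values together:

354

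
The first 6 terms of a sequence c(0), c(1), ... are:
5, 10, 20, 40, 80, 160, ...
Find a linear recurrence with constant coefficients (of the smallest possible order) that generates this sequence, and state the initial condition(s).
Look for the lowest-order linear relation among consecutive terms.
Observation: each term is 2× the previous.
Check at n=2: 2·10 = 20. ✓

c(n) = 2 × c(n-1), c(0) = 5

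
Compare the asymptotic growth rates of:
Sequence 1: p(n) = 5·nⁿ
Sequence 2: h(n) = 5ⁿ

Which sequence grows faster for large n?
Comparing growth rates:
Growth-rate hierarchy: log n ≺ any polynomial ≺ any exponential cⁿ (c>1) ≺ n! ≺ nⁿ.
super-exponential nⁿ dominates exponential base 5 asymptotically.

p(n) grows faster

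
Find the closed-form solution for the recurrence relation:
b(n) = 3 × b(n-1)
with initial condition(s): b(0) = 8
Recurrence: b(n) = 3 × b(n-1), initial: b(0) = 8.
Each term is 3 times the previous, so this is geometric with ratio 3. After n steps: b(n) = b(0)·3ⁿ = 8·3ⁿ.

b(n) = 8·3ⁿ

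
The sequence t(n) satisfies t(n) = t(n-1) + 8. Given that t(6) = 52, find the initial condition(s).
t(6) = t(0) + 6·8, so t(0) = 52 - 48 = 4.

t(0) = 4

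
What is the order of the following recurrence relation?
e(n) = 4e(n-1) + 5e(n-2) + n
The order is the largest lag k for which e(n-k) appears. Here the deepest term is e(n-2) (the n term is non-homogeneous and does not affect the order), so the order is 2.

Order 2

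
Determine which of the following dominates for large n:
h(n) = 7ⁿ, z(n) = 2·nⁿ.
Comparing growth rates:
Growth-rate hierarchy: log n ≺ any polynomial ≺ any exponential cⁿ (c>1) ≺ n! ≺ nⁿ.
super-exponential nⁿ dominates exponential base 7 asymptotically.

z(n) grows faster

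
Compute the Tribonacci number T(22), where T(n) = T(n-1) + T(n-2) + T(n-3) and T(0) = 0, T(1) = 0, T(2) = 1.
Computing the sequence terms:
0, 0, 1, 1, 2, 4, 7, 13, 24, 44, 81, 149, 274, 504, 927, 1705, 3136, 5768, 10609, 19513, 35890, 66012, 121415

121415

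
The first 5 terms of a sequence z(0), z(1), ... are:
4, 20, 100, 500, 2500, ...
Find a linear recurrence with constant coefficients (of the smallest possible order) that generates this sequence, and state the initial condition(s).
Look for the lowest-order linear relation among consecutive terms.
Observation: each term is 5× the previous.
Check at n=2: 5·20 = 100. ✓

z(n) = 5 × z(n-1), z(0) = 4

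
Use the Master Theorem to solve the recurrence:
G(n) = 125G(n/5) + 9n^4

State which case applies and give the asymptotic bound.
Master Theorem template: G(n) = a·G(n/b) + f(n).
Here: a=125, b=5, f(n)=9n^4
Compute log_b(a) = log_5(125) = 3.
f(n) = 9n^4 = Ω(n^(3+ε)) with ε = 1, and the regularity condition holds (a·f(n/b) = (a/b^4)·f(n) with a/b^4 = 5^-1 < 1). Case 3: G(n) = Θ(f(n)) = Θ(n^4).

Case 3: G(n) = Θ(n^4)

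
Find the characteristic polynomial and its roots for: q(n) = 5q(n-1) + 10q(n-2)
Substitute q(n) = rⁿ and divide through by rⁿ⁻²: r² - 5r - 10 = 0
Discriminant: 5² + 4·10 = 65, not a perfect square, so by the quadratic formula r = (5 ± √65)/2.
General solution: q(n) = A·r₁ⁿ + B·r₂ⁿ where r₁,r₂ = (5 ± √65)/2

Characteristic: r² - 5r - 10 = 0, Roots: r = (5 ± √65)/2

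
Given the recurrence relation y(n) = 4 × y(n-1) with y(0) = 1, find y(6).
Computing step by step:
y(0) = 1
y(1) = 4 × 1 = 4
y(2) = 4 × 4 = 16
y(3) = 4 × 16 = 64
y(4) = 4 × 64 = 256
y(5) = 4 × 256 = 1024
y(6) = 4 × 1024 = 4096

4096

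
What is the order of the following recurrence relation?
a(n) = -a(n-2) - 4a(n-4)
The order is the largest lag k for which a(n-k) appears. Here the deepest term is a(n-4), so the order is 4.

Order 4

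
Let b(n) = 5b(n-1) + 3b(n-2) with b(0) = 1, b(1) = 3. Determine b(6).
Computing the sequence terms:
1, 3, 18, 99, 549, 3042, 16857

16857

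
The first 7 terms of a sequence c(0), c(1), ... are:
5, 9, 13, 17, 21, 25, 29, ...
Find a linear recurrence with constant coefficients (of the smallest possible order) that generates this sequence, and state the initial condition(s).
Look for the lowest-order linear relation among consecutive terms.
Observation: consecutive differences are constant (= 4).
Check at n=2: 1·9 + 4 = 13. ✓

c(n) = c(n-1) + 4, c(0) = 5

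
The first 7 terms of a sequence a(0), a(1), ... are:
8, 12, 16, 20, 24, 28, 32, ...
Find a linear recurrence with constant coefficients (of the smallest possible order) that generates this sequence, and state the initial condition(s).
Look for the lowest-order linear relation among consecutive terms.
Observation: consecutive differences are constant (= 4).
Check at n=2: 1·12 + 4 = 16. ✓

a(n) = a(n-1) + 4, a(0) = 8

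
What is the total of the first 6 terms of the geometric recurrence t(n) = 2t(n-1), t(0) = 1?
Computing the sequence terms: 1, 2, 4, 8, 16, 32
Adding these values together:

63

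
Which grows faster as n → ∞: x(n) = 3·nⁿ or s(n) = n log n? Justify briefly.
Comparing growth rates:
Growth-rate hierarchy: log n ≺ any polynomial ≺ any exponential cⁿ (c>1) ≺ n! ≺ nⁿ.
super-exponential nⁿ dominates polynomial degree 1 (with log factor) asymptotically.

x(n) grows faster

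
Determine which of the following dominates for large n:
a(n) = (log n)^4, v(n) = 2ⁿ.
Comparing growth rates:
Growth-rate hierarchy: log n ≺ any polynomial ≺ any exponential cⁿ (c>1) ≺ n! ≺ nⁿ.
exponential base 2 dominates polylogarithmic (log n)^4 asymptotically.

v(n) grows faster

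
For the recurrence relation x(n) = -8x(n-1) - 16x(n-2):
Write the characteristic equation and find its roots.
Substitute x(n) = rⁿ and divide through by rⁿ⁻²: r² + 8r + 16 = 0
Factor: (r + 4)² = 0, so r = -4 (double root).
General solution: x(n) = (A + Bn)·(-4)ⁿ

Characteristic: r² + 8r + 16 = 0, Roots: r = -4 (double root)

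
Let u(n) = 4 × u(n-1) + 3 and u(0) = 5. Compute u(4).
Computing step by step:
u(0) = 5
u(1) = 4 × 5 + 3 = 23
u(2) = 4 × 23 + 3 = 95
u(3) = 4 × 95 + 3 = 383
u(4) = 4 × 383 + 3 = 1535

1535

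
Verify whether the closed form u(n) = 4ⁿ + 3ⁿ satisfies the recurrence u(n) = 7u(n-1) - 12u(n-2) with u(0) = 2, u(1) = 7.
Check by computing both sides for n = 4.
From the recurrence with u(0) = 2, u(1) = 7:
  u(0) = 2, u(1) = 7, u(2) = 25, u(3) = 91, u(4) = 337
  so the recurrence gives u(4) = 337.
From the proposed closed form u(n) = 4ⁿ + 3ⁿ:
  u(4) = 337.
Both sides give 337 at n = 4, and the initial condition(s) match, so the closed form is consistent.

Yes, the closed form is correct.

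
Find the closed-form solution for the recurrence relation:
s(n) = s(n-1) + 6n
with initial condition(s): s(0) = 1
Recurrence: s(n) = s(n-1) + 6n, initial: s(0) = 1.
Telescoping: s(n) = s(0) + 6·Σᵢ₌₁ⁿ i = 1 + 6·n(n+1)/2.

s(n) = 6·n(n+1)/2 + 1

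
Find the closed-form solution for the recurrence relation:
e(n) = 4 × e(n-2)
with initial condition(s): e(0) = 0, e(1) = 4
Recurrence: e(n) = 4 × e(n-2), initial: e(0) = 0, e(1) = 4.
Characteristic equation: r² - 4 = 0, which factors as (r - 2)(r + 2) = 0, so r = 2, -2. General solution e(n) = A·2ⁿ + B·(-2)ⁿ. From e(0) = 0: A + B = 0. From e(1) = 4: 2A - 2B = 4. Solving gives A = 1, B = -1.

e(n) = 2ⁿ - (-2)ⁿ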